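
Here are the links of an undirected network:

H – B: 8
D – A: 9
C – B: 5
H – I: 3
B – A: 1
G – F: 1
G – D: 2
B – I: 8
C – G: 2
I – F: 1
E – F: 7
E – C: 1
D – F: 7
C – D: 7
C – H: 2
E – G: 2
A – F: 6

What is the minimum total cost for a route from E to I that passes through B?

Shortest E→B: E–C–B = 6
Shortest B→I: B–I = 8
Total via B: 6 + 8 = 14.

14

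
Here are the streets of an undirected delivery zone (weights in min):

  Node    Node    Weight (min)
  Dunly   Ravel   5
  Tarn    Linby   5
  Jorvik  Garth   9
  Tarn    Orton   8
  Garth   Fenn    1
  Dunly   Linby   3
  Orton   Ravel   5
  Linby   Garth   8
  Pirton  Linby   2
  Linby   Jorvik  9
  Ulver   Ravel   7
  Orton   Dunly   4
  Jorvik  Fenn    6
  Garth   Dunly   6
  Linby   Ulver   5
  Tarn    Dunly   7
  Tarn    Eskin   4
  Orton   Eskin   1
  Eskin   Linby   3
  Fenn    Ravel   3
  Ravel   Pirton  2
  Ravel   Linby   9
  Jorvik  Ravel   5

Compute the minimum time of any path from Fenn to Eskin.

9 min

Shortest distances from Fenn:
Fenn: 0
Garth: 1  (via Fenn)
Ravel: 3  (via Fenn)
Pirton: 5  (via Ravel)
Jorvik: 6  (via Fenn)
Dunly: 7  (via Garth)
Linby: 7  (via Pirton)
Orton: 8  (via Ravel)
Eskin: 9  (via Orton)
Shortest route: Fenn–Ravel–Orton–Eskin = 9 min.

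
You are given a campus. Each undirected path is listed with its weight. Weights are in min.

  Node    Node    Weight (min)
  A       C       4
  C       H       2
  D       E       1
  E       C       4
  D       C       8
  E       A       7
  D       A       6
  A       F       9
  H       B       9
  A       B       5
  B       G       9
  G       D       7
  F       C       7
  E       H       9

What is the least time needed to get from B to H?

9 min

Shortest distances from B:
B: 0
A: 5  (via B)
C: 9  (via A)
G: 9  (via B)
H: 9  (via B)
Shortest route: B → H = 9 min.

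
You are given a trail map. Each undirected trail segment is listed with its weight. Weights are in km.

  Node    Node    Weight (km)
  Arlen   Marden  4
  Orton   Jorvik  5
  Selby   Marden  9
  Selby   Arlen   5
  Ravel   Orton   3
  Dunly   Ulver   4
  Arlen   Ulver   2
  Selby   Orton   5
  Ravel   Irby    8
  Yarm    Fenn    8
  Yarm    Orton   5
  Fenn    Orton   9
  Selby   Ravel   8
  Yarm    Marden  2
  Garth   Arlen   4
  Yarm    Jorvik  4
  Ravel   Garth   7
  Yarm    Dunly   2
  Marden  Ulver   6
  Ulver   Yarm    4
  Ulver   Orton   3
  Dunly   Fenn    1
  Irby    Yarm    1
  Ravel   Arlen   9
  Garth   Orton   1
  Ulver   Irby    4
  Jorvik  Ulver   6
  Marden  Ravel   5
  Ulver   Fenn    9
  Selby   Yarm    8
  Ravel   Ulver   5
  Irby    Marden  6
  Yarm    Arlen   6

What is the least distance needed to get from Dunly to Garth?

Shortest distances from Dunly:
Dunly: 0
Fenn: 1  (via Dunly)
Yarm: 2  (via Dunly)
Irby: 3  (via Yarm)
Marden: 4  (via Yarm)
Ulver: 4  (via Dunly)
Arlen: 6  (via Ulver)
Jorvik: 6  (via Yarm)
Orton: 7  (via Yarm)
Garth: 8  (via Orton)
Shortest route: Dunly → Yarm → Orton → Garth = 8 km.

8 km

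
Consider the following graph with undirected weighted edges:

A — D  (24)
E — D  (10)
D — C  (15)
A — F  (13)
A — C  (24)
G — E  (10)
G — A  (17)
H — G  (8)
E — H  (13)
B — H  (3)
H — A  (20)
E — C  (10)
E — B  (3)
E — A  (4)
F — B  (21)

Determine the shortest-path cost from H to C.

16

Enumerating some paths:
H → G → E → C: 8+10+10 = 28
H → B → E → C: 3+3+10 = 16
H → E → C: 13+10 = 23
H → B → E → D → C: 3+3+10+15 = 31
Cheapest is H → B → E → C at 16.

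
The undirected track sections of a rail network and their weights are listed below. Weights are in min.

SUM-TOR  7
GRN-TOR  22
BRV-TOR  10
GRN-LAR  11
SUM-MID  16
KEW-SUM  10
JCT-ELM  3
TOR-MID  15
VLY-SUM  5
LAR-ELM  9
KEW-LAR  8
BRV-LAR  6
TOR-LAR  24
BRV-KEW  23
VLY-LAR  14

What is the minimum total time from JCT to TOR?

28 min

Enumerating some paths:
JCT–ELM–LAR–TOR: 3+9+24 = 36
JCT–ELM–LAR–BRV–TOR: 3+9+6+10 = 28
The minimum is 28 min via JCT–ELM–LAR–BRV–TOR.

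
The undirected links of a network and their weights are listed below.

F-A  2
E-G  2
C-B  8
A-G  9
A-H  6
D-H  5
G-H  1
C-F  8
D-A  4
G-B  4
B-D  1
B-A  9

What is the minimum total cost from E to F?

Enumerating some paths:
E - G - A - F: 2+9+2 = 13
E - G - H - A - F: 2+1+6+2 = 11
The minimum is 11 via E - G - H - A - F.

11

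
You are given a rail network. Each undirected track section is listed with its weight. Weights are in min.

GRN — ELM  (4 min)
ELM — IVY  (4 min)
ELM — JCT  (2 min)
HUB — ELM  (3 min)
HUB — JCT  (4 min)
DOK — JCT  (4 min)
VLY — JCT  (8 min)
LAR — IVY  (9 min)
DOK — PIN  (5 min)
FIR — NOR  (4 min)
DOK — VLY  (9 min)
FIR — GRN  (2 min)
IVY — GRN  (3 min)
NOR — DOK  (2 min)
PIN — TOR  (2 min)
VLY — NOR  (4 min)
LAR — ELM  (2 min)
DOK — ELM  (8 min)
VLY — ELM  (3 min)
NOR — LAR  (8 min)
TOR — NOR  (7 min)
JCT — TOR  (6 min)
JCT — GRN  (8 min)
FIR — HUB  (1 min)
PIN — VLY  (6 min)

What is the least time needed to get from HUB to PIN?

12 min

Candidate routes:
HUB - JCT - DOK - PIN: 4+4+5 = 13
HUB - FIR - NOR - TOR - PIN: 1+4+7+2 = 14
HUB - ELM - JCT - TOR - PIN: 3+2+6+2 = 13
HUB - ELM - VLY - PIN: 3+3+6 = 12
Cheapest is HUB - ELM - VLY - PIN at 12 min.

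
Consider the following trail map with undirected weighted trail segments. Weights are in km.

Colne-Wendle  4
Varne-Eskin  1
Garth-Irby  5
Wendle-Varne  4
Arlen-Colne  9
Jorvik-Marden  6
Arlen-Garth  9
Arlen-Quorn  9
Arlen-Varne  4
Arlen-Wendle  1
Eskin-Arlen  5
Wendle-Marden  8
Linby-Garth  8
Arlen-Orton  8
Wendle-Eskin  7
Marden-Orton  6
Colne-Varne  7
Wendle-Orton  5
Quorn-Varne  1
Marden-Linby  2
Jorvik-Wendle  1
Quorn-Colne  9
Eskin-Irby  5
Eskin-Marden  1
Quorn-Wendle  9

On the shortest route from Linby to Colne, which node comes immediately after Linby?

Marden

Compare a few routes:
Linby → Marden → Eskin → Varne → Colne: 2+1+1+7 = 11
Linby → Marden → Eskin → Varne → Arlen → Wendle → Colne: 2+1+1+4+1+4 = 13
Linby → Marden → Eskin → Varne → Wendle → Colne: 2+1+1+4+4 = 12
Linby → Marden → Eskin → Arlen → Wendle → Colne: 2+1+5+1+4 = 13
Cheapest is Linby → Marden → Eskin → Varne → Colne at 11 km.
So from Linby the first move is to Marden.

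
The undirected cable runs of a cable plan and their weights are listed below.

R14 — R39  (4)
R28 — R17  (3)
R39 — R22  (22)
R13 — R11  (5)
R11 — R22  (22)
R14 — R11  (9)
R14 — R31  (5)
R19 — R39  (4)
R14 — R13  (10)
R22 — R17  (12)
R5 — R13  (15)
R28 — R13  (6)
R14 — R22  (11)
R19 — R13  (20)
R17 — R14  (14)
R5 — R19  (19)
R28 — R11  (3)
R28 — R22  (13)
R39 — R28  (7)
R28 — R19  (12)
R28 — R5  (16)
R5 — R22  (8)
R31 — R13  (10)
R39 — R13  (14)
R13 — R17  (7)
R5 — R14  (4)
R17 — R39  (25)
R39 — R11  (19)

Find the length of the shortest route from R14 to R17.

Shortest distances from R14:
R14: 0
R39: 4  (via R14)
R5: 4  (via R14)
R31: 5  (via R14)
R19: 8  (via R39)
R11: 9  (via R14)
R13: 10  (via R14)
R28: 11  (via R39)
R22: 11  (via R14)
R17: 14  (via R14)
Shortest route: R14–R17 = 14.

14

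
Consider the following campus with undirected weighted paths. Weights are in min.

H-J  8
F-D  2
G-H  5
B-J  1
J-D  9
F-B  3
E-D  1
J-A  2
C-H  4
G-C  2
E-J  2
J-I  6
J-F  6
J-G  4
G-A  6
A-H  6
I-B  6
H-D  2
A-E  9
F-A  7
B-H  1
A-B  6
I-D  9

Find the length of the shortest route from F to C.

8 min

Settle nodes by increasing distance from F:
F: 0
D: 2  (via F)
B: 3  (via F)
E: 3  (via D)
H: 4  (via D)
J: 4  (via B)
A: 6  (via J)
C: 8  (via H)
Shortest route: F–D–H–C = 8 min.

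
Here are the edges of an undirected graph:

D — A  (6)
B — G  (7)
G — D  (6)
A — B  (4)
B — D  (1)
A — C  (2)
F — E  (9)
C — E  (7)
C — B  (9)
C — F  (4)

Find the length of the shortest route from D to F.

11

Shortest distances from D:
D: 0
B: 1  (via D)
A: 5  (via B)
G: 6  (via D)
C: 7  (via A)
F: 11  (via C)
Shortest route: D → B → A → C → F = 11.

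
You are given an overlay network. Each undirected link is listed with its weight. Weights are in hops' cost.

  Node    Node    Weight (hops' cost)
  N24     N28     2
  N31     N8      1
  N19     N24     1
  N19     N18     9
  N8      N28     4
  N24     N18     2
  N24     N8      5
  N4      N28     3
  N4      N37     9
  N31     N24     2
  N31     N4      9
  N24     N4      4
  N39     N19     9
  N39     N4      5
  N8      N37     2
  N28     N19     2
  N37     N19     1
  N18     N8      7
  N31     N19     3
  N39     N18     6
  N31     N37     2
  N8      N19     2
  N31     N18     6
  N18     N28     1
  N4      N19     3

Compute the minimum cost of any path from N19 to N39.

8 hops' cost

Enumerating some paths:
N19–N4–N39: 3+5 = 8
N19–N24–N18–N39: 1+2+6 = 9
The minimum is 8 hops' cost via N19–N4–N39.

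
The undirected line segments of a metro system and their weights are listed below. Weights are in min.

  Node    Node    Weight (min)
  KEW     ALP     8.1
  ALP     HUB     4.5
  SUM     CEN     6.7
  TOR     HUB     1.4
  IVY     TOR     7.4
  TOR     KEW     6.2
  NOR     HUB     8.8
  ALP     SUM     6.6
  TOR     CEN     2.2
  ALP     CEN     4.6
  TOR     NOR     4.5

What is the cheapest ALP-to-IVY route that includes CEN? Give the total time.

14.2 min

Shortest ALP→CEN: ALP → CEN = 4.6
Best CEN to IVY: CEN → TOR → IVY costing 9.6
Total via CEN: 4.6 + 9.6 = 14.2 min.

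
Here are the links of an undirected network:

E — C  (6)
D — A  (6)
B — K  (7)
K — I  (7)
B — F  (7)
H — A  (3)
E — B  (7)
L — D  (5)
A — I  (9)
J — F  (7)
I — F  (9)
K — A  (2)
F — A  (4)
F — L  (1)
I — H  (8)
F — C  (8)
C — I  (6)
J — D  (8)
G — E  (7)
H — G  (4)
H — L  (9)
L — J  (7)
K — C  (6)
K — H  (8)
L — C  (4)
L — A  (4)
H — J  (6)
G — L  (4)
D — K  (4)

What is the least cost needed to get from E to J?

17

Running Dijkstra from E:
E: 0
C: 6  (via E)
B: 7  (via E)
G: 7  (via E)
L: 10  (via C)
F: 11  (via L)
H: 11  (via G)
I: 12  (via C)
K: 12  (via C)
A: 14  (via L)
D: 15  (via L)
J: 17  (via L)
Shortest route: E → C → L → J = 17.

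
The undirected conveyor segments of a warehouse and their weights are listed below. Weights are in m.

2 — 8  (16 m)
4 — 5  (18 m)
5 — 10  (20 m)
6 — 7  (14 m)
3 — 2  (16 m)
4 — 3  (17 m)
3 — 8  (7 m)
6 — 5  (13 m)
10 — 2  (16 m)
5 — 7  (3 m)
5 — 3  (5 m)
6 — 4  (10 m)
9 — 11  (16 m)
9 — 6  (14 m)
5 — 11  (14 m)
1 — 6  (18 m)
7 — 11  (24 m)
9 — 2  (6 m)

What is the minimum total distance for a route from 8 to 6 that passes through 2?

Best 8 to 2: 8 → 2 costing 16
Shortest 2→6: 2 → 9 → 6 = 20
Total via 2: 16 + 20 = 36 m.

36 m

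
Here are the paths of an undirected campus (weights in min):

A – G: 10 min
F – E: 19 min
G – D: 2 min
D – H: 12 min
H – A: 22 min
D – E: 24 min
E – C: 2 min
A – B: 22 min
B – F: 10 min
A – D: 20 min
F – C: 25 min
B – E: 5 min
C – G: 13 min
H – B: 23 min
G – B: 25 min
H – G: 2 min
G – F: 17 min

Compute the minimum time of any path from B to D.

22 min

Candidate routes:
B → E → C → G → D: 5+2+13+2 = 22
B → G → D: 25+2 = 27
Cheapest is B → E → C → G → D at 22 min.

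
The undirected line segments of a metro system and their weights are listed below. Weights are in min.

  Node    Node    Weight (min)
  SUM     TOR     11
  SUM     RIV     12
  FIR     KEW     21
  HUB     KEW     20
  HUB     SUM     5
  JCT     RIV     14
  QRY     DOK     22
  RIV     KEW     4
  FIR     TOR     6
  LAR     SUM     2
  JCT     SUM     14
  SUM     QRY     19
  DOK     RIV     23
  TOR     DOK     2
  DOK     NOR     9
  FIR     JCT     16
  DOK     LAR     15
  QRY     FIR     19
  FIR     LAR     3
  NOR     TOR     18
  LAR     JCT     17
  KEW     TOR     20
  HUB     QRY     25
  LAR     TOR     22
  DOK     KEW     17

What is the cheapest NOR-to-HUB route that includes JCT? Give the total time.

52 min

Best NOR to JCT: NOR → DOK → TOR → FIR → JCT costing 33
Best JCT to HUB: JCT → SUM → HUB costing 19
Total via JCT: 33 + 19 = 52 min.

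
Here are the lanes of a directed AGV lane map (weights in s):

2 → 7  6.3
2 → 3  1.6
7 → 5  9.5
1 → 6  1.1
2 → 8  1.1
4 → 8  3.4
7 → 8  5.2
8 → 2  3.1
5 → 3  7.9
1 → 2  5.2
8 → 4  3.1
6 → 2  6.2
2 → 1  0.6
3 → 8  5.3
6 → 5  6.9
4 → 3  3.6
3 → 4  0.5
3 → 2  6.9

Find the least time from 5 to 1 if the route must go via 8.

Shortest 5→8: 5–3–4–8 = 11.8
Shortest 8→1: 8–2–1 = 3.7
Total via 8: 11.8 + 3.7 = 15.5 s.

15.5 s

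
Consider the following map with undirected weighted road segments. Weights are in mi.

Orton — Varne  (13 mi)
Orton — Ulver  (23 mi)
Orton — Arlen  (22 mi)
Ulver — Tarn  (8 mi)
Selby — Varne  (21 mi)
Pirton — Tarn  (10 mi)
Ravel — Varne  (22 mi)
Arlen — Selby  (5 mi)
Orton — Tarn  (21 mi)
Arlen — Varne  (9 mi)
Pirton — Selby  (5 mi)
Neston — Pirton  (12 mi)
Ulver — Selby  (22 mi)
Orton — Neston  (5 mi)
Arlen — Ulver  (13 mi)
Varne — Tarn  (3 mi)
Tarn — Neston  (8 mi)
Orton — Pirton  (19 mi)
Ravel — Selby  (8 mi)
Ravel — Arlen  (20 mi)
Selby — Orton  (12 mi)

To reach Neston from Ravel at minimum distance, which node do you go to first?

Selby

Candidate routes:
Ravel → Selby → Pirton → Tarn → Neston: 8+5+10+8 = 31
Ravel → Varne → Tarn → Neston: 22+3+8 = 33
Ravel → Selby → Arlen → Varne → Tarn → Neston: 8+5+9+3+8 = 33
Ravel → Selby → Pirton → Neston: 8+5+12 = 25
Cheapest is Ravel → Selby → Pirton → Neston at 25 mi.
So from Ravel the first move is to Selby.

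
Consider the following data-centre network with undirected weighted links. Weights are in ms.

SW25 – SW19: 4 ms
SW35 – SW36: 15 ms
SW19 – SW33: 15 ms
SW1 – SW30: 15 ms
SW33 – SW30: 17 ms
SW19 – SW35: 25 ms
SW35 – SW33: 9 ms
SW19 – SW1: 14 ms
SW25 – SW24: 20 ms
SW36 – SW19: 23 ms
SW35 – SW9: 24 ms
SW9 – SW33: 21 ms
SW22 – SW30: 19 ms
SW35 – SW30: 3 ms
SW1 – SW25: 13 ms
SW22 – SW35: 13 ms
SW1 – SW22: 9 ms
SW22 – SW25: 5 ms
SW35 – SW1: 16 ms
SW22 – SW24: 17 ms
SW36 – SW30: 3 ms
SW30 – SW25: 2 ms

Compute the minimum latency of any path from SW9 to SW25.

Compare a few routes:
SW9–SW33–SW19–SW25: 21+15+4 = 40
SW9–SW33–SW35–SW30–SW25: 21+9+3+2 = 35
SW9–SW35–SW30–SW25: 24+3+2 = 29
The minimum is 29 ms via SW9–SW35–SW30–SW25.

29 ms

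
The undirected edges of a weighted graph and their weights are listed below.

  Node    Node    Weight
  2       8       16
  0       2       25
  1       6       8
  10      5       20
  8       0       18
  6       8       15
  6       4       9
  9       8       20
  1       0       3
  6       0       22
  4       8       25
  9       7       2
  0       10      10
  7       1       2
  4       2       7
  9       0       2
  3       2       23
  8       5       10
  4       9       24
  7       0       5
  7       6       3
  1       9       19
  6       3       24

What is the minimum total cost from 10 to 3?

41

Settle nodes by increasing distance from 10:
10: 0
0: 10  (via 10)
9: 12  (via 0)
1: 13  (via 0)
7: 14  (via 9)
6: 17  (via 7)
5: 20  (via 10)
4: 26  (via 6)
8: 28  (via 0)
2: 33  (via 4)
3: 41  (via 6)
Shortest route: 10–0–9–7–6–3 = 41.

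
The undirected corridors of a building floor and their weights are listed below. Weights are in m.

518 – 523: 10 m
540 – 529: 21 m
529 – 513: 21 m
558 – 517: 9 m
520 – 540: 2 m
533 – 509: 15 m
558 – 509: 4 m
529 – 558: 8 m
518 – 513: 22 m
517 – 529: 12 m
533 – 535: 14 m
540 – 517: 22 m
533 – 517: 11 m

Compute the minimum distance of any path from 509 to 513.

Compare a few routes:
509–558–517–529–513: 4+9+12+21 = 46
509–558–529–513: 4+8+21 = 33
509–533–517–529–513: 15+11+12+21 = 59
Cheapest is 509–558–529–513 at 33 m.

33 m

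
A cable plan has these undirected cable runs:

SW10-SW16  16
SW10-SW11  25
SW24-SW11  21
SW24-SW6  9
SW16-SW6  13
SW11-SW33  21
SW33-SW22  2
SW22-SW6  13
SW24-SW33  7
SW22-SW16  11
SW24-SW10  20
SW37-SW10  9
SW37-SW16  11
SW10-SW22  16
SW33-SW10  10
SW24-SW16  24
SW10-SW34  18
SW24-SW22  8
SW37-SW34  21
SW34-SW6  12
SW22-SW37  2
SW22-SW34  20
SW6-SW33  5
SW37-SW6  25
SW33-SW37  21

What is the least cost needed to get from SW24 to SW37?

Running Dijkstra from SW24:
SW24: 0
SW33: 7  (via SW24)
SW22: 8  (via SW24)
SW6: 9  (via SW24)
SW37: 10  (via SW22)
Shortest route: SW24 → SW22 → SW37 = 10.

10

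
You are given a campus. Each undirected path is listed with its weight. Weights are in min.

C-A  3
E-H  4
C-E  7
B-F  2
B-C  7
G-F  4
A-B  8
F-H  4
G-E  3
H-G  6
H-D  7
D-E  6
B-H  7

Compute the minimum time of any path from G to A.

13 min

Enumerating some paths:
G → E → C → A: 3+7+3 = 13
G → F → B → A: 4+2+8 = 14
G → F → B → C → A: 4+2+7+3 = 16
The minimum is 13 min via G → E → C → A.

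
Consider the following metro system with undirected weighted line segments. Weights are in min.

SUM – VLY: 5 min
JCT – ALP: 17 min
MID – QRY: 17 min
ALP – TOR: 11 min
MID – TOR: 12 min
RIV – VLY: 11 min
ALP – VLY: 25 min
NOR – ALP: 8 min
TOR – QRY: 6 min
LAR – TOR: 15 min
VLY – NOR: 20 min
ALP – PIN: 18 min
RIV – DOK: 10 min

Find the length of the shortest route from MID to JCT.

40 min

Shortest distances from MID:
MID: 0
TOR: 12  (via MID)
QRY: 17  (via MID)
ALP: 23  (via TOR)
LAR: 27  (via TOR)
NOR: 31  (via ALP)
JCT: 40  (via ALP)
Shortest route: MID → TOR → ALP → JCT = 40 min.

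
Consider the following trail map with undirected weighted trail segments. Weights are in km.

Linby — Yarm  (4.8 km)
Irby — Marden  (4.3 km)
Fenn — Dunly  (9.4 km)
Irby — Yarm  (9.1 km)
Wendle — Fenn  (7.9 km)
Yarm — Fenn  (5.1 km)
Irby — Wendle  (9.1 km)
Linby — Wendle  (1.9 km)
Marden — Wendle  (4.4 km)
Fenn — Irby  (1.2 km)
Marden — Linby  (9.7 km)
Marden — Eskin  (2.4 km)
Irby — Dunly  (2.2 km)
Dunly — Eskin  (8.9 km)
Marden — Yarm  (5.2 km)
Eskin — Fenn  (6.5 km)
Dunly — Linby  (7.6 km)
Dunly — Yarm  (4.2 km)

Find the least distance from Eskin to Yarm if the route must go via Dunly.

Best Eskin to Dunly: Eskin → Dunly costing 8.9
Shortest Dunly→Yarm: Dunly → Yarm = 4.2
Total via Dunly: 8.9 + 4.2 = 13.1 km.

13.1 km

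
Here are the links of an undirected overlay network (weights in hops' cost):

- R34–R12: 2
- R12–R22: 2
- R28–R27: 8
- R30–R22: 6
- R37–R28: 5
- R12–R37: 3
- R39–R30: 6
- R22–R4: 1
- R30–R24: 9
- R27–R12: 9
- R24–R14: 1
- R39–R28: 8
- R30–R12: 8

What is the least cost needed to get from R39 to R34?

Enumerating some paths:
R39 → R28 → R37 → R12 → R34: 8+5+3+2 = 18
R39 → R28 → R27 → R12 → R34: 8+8+9+2 = 27
R39 → R30 → R12 → R34: 6+8+2 = 16
The minimum is 16 hops' cost via R39 → R30 → R12 → R34.

16 hops' cost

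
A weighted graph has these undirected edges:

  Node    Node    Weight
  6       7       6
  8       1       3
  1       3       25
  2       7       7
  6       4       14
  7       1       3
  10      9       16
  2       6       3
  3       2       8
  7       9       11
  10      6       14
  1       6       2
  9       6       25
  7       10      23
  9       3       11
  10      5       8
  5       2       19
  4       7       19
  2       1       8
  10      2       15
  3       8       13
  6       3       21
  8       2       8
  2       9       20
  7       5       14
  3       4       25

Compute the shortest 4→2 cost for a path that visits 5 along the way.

52

Best 4 to 5: 4–7–5 costing 33
Best 5 to 2: 5–2 costing 19
Total via 5: 33 + 19 = 52.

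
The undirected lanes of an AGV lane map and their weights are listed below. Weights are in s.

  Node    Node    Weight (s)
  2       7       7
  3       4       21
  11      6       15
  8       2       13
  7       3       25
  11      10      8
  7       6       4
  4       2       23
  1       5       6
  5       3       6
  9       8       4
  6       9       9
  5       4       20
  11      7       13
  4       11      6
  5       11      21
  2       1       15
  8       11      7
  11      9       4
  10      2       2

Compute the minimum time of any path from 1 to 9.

Enumerating some paths:
1–2–10–11–9: 15+2+8+4 = 29
1–5–11–9: 6+21+4 = 31
The minimum is 29 s via 1–2–10–11–9.

29 s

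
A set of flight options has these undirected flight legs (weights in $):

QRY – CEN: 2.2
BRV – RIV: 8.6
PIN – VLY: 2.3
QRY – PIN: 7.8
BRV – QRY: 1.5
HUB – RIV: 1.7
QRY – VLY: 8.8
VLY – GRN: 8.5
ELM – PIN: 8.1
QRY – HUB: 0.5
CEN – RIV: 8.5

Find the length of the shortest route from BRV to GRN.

Compare a few routes:
BRV–QRY–PIN–VLY–GRN: 1.5+7.8+2.3+8.5 = 20.1
BRV–QRY–VLY–GRN: 1.5+8.8+8.5 = 18.8
The minimum is $18.8 via BRV–QRY–VLY–GRN.

$18.8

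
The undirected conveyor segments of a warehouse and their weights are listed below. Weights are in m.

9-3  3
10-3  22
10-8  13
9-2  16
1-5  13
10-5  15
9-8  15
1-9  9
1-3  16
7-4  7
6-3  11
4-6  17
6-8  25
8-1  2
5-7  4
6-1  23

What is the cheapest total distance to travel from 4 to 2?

47 m

Candidate routes:
4–7–5–1–9–2: 7+4+13+9+16 = 49
4–6–3–9–2: 17+11+3+16 = 47
The minimum is 47 m via 4–6–3–9–2.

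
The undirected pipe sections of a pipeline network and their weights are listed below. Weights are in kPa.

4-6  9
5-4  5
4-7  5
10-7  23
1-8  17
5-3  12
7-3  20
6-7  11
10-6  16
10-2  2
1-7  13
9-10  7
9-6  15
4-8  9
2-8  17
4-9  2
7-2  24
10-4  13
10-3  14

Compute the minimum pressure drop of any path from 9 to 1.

20 kPa

Enumerating some paths:
9 - 4 - 7 - 1: 2+5+13 = 20
9 - 4 - 8 - 1: 2+9+17 = 28
The minimum is 20 kPa via 9 - 4 - 7 - 1.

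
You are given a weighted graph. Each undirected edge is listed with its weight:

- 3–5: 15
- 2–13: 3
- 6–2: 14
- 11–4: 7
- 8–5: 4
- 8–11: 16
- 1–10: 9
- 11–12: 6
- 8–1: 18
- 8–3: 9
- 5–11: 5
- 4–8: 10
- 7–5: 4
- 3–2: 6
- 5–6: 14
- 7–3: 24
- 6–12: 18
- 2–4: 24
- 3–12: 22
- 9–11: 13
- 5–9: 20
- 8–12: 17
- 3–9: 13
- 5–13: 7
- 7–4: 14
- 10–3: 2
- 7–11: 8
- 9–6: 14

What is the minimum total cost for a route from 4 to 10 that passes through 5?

27

Shortest 4→5: 4–11–5 = 12
Best 5 to 10: 5–8–3–10 costing 15
Total via 5: 12 + 15 = 27.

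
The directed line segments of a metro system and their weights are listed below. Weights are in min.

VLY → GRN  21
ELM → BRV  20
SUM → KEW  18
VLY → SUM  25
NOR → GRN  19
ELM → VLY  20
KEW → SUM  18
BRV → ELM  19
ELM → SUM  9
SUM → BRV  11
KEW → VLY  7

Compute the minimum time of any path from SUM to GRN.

Candidate routes:
SUM–BRV–ELM–VLY–GRN: 11+19+20+21 = 71
SUM–KEW–VLY–GRN: 18+7+21 = 46
Cheapest is SUM–KEW–VLY–GRN at 46 min.

46 min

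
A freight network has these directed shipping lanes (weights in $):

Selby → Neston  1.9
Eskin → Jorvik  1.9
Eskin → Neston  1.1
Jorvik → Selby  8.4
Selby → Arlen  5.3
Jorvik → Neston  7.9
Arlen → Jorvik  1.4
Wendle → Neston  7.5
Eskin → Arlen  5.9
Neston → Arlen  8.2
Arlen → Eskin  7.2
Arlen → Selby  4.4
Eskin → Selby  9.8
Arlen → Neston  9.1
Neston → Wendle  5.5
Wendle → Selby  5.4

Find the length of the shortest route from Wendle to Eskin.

$17.9

Enumerating some paths:
Wendle → Selby → Neston → Arlen → Eskin: 5.4+1.9+8.2+7.2 = 22.7
Wendle → Selby → Arlen → Eskin: 5.4+5.3+7.2 = 17.9
The minimum is $17.9 via Wendle → Selby → Arlen → Eskin.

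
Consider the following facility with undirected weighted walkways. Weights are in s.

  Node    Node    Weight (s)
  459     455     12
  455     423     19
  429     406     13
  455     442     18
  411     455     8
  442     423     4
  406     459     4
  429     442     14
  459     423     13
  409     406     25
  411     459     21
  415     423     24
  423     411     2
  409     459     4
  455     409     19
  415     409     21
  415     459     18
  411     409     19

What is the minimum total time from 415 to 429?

Compare a few routes:
415–423–442–429: 24+4+14 = 42
415–459–406–429: 18+4+13 = 35
The minimum is 35 s via 415–459–406–429.

35 s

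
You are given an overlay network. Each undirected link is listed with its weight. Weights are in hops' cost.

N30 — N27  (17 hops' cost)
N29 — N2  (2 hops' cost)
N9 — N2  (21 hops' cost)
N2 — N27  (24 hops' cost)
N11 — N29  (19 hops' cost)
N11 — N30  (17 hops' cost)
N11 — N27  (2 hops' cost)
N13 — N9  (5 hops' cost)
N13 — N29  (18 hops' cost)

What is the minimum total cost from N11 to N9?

Candidate routes:
N11–N27–N2–N9: 2+24+21 = 47
N11–N29–N2–N9: 19+2+21 = 42
The minimum is 42 hops' cost via N11–N29–N2–N9.

42 hops' cost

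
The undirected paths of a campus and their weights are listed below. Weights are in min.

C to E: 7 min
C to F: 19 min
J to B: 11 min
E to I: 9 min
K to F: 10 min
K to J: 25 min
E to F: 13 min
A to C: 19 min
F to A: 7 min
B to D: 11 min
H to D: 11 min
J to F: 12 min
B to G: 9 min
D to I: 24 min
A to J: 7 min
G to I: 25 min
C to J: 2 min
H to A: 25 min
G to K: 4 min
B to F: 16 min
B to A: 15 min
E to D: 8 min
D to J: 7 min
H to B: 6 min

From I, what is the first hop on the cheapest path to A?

E

Enumerating some paths:
I → E → F → A: 9+13+7 = 29
I → E → C → J → A: 9+7+2+7 = 25
Cheapest is I → E → C → J → A at 25 min.
So from I the first move is to E.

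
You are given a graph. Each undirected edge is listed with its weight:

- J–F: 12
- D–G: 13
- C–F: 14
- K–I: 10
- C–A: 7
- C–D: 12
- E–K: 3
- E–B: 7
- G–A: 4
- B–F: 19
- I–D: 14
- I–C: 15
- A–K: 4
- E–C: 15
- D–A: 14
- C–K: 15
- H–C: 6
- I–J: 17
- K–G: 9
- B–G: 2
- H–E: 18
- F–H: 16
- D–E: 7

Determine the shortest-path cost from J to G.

Running Dijkstra from J:
J: 0
F: 12  (via J)
I: 17  (via J)
C: 26  (via F)
K: 27  (via I)
H: 28  (via F)
E: 30  (via K)
A: 31  (via K)
B: 31  (via F)
D: 31  (via I)
G: 33  (via B)
Shortest route: J → F → B → G = 33.

33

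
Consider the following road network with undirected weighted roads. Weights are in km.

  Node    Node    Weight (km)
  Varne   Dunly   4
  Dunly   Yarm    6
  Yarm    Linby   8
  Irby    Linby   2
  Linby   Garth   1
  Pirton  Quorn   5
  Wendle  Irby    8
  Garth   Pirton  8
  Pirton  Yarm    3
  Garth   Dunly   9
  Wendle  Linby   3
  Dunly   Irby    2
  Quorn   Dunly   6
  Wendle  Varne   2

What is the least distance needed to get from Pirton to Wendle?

Settle nodes by increasing distance from Pirton:
Pirton: 0
Yarm: 3  (via Pirton)
Quorn: 5  (via Pirton)
Garth: 8  (via Pirton)
Linby: 9  (via Garth)
Dunly: 9  (via Yarm)
Irby: 11  (via Linby)
Wendle: 12  (via Linby)
Shortest route: Pirton–Garth–Linby–Wendle = 12 km.

12 km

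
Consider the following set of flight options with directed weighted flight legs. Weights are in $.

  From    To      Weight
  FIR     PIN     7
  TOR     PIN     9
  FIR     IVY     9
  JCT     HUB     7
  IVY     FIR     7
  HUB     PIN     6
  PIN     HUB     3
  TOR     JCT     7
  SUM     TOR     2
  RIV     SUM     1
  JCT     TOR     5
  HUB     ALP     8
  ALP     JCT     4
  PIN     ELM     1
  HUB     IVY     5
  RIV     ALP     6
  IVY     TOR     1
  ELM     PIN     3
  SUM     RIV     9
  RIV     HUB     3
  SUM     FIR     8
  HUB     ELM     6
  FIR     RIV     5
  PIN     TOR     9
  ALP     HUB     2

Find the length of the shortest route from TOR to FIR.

Settle nodes by increasing distance from TOR:
TOR: 0
JCT: 7  (via TOR)
PIN: 9  (via TOR)
ELM: 10  (via PIN)
HUB: 12  (via PIN)
IVY: 17  (via HUB)
ALP: 20  (via HUB)
FIR: 24  (via IVY)
Shortest route: TOR → PIN → HUB → IVY → FIR = $24.

$24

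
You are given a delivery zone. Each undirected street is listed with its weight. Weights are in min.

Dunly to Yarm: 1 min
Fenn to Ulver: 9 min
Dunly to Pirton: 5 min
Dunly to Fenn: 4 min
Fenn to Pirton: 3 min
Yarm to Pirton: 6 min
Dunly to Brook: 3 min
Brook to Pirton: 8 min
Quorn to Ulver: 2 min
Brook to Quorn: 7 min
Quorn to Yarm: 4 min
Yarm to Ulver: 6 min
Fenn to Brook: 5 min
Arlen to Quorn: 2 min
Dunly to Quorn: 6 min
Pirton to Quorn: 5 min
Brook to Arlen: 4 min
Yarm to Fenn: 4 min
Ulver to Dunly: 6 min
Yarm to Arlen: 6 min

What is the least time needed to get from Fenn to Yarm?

Enumerating some paths:
Fenn → Yarm: 4 = 4
Fenn → Dunly → Yarm: 4+1 = 5
Fenn → Brook → Dunly → Yarm: 5+3+1 = 9
Fenn → Pirton → Dunly → Yarm: 3+5+1 = 9
Cheapest is Fenn → Yarm at 4 min.

4 min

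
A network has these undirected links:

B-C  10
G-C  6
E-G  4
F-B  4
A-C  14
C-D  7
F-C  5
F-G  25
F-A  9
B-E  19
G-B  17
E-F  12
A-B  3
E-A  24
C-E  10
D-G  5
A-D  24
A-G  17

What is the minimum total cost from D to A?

Compare a few routes:
D–C–F–B–A: 7+5+4+3 = 19
D–C–A: 7+14 = 21
D–C–B–A: 7+10+3 = 20
D–C–F–A: 7+5+9 = 21
Cheapest is D–C–F–B–A at 19.

19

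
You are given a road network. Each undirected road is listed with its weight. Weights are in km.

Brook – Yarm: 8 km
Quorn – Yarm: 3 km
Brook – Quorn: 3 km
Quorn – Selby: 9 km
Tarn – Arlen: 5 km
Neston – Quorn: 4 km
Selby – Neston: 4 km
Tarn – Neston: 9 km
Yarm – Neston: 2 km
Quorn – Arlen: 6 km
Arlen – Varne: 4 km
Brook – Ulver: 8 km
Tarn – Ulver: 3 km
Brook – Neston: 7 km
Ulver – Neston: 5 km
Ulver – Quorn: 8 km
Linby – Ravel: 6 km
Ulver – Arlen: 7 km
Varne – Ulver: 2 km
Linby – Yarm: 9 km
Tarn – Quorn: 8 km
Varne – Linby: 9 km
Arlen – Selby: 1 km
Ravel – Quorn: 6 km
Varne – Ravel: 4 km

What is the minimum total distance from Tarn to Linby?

14 km

Compare a few routes:
Tarn–Ulver–Varne–Ravel–Linby: 3+2+4+6 = 15
Tarn–Ulver–Varne–Linby: 3+2+9 = 14
Cheapest is Tarn–Ulver–Varne–Linby at 14 km.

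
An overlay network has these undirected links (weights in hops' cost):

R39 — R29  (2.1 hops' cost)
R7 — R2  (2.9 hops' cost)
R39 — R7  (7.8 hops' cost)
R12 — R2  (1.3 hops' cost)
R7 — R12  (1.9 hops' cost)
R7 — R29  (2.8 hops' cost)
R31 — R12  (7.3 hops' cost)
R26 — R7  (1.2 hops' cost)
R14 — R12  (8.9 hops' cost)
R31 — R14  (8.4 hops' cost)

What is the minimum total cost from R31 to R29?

Compare a few routes:
R31–R12–R7–R29: 7.3+1.9+2.8 = 12
R31–R12–R2–R7–R29: 7.3+1.3+2.9+2.8 = 14.3
The minimum is 12 hops' cost via R31–R12–R7–R29.

12 hops' cost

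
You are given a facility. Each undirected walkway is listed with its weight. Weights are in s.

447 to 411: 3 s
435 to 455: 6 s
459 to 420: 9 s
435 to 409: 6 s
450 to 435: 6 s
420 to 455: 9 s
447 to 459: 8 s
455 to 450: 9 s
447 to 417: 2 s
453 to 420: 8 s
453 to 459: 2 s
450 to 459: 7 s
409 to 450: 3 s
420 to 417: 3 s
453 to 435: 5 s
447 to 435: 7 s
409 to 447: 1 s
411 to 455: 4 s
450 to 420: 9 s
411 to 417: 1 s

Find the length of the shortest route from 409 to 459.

9 s

Shortest distances from 409:
409: 0
447: 1  (via 409)
417: 3  (via 447)
450: 3  (via 409)
411: 4  (via 447)
435: 6  (via 409)
420: 6  (via 417)
455: 8  (via 411)
459: 9  (via 447)
Shortest route: 409–447–459 = 9 s.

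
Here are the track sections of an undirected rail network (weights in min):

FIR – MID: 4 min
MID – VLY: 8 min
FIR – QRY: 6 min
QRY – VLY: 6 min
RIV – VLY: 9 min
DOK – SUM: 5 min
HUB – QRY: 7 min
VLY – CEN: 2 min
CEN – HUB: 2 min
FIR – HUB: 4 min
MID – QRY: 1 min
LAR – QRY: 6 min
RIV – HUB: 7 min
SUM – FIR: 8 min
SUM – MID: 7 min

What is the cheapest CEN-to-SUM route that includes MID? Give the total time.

16 min

Shortest CEN→MID: CEN → VLY → QRY → MID = 9
Shortest MID→SUM: MID → SUM = 7
Total via MID: 9 + 7 = 16 min.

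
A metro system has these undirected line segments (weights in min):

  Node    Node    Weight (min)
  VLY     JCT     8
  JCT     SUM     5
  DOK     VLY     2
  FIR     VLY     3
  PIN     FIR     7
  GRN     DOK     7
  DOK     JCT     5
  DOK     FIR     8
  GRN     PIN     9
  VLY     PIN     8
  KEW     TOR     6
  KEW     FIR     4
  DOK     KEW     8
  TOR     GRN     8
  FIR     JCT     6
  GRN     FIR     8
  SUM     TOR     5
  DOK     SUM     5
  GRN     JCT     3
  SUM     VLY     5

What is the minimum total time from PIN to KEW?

11 min

Settle nodes by increasing distance from PIN:
PIN: 0
FIR: 7  (via PIN)
VLY: 8  (via PIN)
GRN: 9  (via PIN)
DOK: 10  (via VLY)
KEW: 11  (via FIR)
Shortest route: PIN–FIR–KEW = 11 min.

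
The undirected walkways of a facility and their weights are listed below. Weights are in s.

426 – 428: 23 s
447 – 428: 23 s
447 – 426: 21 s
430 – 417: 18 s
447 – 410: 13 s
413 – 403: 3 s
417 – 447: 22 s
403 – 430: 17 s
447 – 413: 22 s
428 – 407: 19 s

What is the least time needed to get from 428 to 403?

Enumerating some paths:
428–447–417–430–403: 23+22+18+17 = 80
428–447–413–403: 23+22+3 = 48
428–426–447–417–430–403: 23+21+22+18+17 = 101
428–426–447–413–403: 23+21+22+3 = 69
Cheapest is 428–447–413–403 at 48 s.

48 s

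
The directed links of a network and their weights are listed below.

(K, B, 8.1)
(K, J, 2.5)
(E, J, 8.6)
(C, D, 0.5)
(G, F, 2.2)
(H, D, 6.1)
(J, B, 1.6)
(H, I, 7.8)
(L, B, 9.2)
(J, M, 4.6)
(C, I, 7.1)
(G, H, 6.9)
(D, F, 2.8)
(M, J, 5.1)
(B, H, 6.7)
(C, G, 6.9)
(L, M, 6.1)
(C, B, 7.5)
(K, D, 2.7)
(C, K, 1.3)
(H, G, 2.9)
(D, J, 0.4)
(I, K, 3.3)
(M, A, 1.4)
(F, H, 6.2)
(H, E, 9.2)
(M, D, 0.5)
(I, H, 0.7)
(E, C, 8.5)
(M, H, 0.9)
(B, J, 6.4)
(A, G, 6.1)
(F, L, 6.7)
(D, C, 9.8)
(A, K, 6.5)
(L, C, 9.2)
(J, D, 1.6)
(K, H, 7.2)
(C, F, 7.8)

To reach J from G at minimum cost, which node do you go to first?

H

Enumerating some paths:
G - F - H - D - J: 2.2+6.2+6.1+0.4 = 14.9
G - H - D - J: 6.9+6.1+0.4 = 13.4
The minimum is 13.4 via G - H - D - J.
So from G the first move is to H.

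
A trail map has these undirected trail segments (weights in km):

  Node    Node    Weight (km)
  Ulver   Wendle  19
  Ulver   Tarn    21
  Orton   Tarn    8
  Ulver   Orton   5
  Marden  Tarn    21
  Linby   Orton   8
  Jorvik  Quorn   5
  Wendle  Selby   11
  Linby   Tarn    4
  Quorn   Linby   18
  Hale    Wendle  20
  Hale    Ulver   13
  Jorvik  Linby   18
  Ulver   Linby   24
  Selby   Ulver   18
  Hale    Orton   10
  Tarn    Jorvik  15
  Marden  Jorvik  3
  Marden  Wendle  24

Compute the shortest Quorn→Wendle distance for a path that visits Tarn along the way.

52 km

Shortest Quorn→Tarn: Quorn–Jorvik–Tarn = 20
Shortest Tarn→Wendle: Tarn–Orton–Ulver–Wendle = 32
Total via Tarn: 20 + 32 = 52 km.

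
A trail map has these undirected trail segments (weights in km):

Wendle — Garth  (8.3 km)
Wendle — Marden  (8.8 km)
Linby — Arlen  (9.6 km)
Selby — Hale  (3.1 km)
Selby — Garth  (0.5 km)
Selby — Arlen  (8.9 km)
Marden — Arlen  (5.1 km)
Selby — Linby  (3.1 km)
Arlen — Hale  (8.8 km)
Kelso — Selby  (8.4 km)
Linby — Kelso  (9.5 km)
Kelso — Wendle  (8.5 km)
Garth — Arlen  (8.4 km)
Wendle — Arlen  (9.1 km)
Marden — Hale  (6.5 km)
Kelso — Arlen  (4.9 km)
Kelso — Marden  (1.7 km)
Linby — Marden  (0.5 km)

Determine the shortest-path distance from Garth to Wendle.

Candidate routes:
Garth → Selby → Kelso → Wendle: 0.5+8.4+8.5 = 17.4
Garth → Selby → Linby → Marden → Wendle: 0.5+3.1+0.5+8.8 = 12.9
Garth → Selby → Linby → Marden → Kelso → Wendle: 0.5+3.1+0.5+1.7+8.5 = 14.3
Garth → Wendle: 8.3 = 8.3
Cheapest is Garth → Wendle at 8.3 km.

8.3 km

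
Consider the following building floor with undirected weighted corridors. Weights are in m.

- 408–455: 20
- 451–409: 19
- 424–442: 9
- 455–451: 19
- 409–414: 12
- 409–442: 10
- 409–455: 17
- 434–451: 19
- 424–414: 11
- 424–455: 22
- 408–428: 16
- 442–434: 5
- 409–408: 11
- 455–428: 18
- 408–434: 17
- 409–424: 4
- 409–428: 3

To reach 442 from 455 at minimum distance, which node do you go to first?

409

Candidate routes:
455–428–409–442: 18+3+10 = 31
455–409–424–442: 17+4+9 = 30
455–409–442: 17+10 = 27
Cheapest is 455–409–442 at 27 m.
So from 455 the first move is to 409.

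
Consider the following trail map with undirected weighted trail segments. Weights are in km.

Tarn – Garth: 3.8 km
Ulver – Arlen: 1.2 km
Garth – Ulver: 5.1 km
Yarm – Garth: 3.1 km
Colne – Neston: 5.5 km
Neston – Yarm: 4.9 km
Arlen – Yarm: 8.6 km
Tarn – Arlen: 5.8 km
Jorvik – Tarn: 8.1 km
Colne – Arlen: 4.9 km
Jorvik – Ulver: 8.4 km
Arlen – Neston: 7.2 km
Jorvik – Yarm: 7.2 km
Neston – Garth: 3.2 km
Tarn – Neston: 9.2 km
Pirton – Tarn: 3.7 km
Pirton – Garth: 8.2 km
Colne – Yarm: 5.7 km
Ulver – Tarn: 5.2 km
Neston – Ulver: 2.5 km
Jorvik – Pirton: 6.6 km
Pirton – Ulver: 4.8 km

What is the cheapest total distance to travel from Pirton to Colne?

Running Dijkstra from Pirton:
Pirton: 0
Tarn: 3.7  (via Pirton)
Ulver: 4.8  (via Pirton)
Arlen: 6  (via Ulver)
Jorvik: 6.6  (via Pirton)
Neston: 7.3  (via Ulver)
Garth: 7.5  (via Tarn)
Yarm: 10.6  (via Garth)
Colne: 10.9  (via Arlen)
Shortest route: Pirton → Ulver → Arlen → Colne = 10.9 km.

10.9 km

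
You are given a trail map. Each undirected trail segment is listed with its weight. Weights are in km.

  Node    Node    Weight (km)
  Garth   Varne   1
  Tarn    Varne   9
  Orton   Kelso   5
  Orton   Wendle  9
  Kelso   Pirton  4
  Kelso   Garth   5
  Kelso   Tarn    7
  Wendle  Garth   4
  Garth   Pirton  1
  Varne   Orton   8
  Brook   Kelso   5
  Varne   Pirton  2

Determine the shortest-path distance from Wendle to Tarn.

14 km

Shortest distances from Wendle:
Wendle: 0
Garth: 4  (via Wendle)
Pirton: 5  (via Garth)
Varne: 5  (via Garth)
Kelso: 9  (via Garth)
Orton: 9  (via Wendle)
Tarn: 14  (via Varne)
Shortest route: Wendle–Garth–Varne–Tarn = 14 km.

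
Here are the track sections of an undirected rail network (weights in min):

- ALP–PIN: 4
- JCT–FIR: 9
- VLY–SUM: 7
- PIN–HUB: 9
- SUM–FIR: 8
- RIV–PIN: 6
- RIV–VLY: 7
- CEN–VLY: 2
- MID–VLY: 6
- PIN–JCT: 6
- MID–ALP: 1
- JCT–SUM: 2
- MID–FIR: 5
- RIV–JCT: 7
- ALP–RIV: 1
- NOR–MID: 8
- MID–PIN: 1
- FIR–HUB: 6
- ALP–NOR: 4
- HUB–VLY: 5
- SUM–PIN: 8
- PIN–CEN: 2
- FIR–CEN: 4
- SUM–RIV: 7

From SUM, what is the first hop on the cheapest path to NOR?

Compare a few routes:
SUM - RIV - ALP - NOR: 7+1+4 = 12
SUM - JCT - RIV - ALP - NOR: 2+7+1+4 = 14
SUM - JCT - PIN - MID - ALP - NOR: 2+6+1+1+4 = 14
The minimum is 12 min via SUM - RIV - ALP - NOR.
So from SUM the first move is to RIV.

RIV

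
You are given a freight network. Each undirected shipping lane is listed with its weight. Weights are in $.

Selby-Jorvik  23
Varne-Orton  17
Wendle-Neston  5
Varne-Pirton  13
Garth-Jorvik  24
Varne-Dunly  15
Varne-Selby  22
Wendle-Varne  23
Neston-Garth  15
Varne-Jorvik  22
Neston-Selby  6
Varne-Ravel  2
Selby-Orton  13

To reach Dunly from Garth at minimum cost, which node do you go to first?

Neston

Enumerating some paths:
Garth - Neston - Wendle - Varne - Dunly: 15+5+23+15 = 58
Garth - Jorvik - Varne - Dunly: 24+22+15 = 61
The minimum is $58 via Garth - Neston - Wendle - Varne - Dunly.
So from Garth the first move is to Neston.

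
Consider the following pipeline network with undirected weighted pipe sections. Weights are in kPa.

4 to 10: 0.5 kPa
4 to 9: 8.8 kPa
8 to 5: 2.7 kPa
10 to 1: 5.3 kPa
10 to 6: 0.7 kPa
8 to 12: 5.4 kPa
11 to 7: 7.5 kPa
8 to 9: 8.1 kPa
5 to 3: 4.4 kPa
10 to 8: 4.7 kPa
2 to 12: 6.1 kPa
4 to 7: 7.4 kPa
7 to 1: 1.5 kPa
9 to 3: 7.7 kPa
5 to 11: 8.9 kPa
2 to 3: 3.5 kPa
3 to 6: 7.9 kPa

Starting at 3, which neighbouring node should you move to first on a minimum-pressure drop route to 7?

6

Compare a few routes:
3 → 5 → 8 → 10 → 1 → 7: 4.4+2.7+4.7+5.3+1.5 = 18.6
3 → 6 → 10 → 1 → 7: 7.9+0.7+5.3+1.5 = 15.4
3 → 5 → 8 → 10 → 4 → 7: 4.4+2.7+4.7+0.5+7.4 = 19.7
3 → 6 → 10 → 4 → 7: 7.9+0.7+0.5+7.4 = 16.5
Cheapest is 3 → 6 → 10 → 1 → 7 at 15.4 kPa.
So from 3 the first move is to 6.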